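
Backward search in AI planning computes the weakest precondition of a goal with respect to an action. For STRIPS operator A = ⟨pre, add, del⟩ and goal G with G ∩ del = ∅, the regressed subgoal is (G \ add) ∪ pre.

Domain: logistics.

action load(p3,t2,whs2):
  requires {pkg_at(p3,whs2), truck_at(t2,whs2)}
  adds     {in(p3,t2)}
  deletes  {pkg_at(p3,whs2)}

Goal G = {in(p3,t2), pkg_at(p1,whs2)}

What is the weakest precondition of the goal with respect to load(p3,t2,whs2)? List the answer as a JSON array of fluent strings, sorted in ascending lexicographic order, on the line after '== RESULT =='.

Regress:
  G ∩ del = {}  (empty — regression defined)
  G \ add = {in(p3,t2), pkg_at(p1,whs2)} \ {in(p3,t2)} = {pkg_at(p1,whs2)}
  ∪ pre   = {pkg_at(p1,whs2)} ∪ {pkg_at(p3,whs2), truck_at(t2,whs2)}
          = {pkg_at(p1,whs2), pkg_at(p3,whs2), truck_at(t2,whs2)}

== RESULT ==
["pkg_at(p1,whs2)", "pkg_at(p3,whs2)", "truck_at(t2,whs2)"]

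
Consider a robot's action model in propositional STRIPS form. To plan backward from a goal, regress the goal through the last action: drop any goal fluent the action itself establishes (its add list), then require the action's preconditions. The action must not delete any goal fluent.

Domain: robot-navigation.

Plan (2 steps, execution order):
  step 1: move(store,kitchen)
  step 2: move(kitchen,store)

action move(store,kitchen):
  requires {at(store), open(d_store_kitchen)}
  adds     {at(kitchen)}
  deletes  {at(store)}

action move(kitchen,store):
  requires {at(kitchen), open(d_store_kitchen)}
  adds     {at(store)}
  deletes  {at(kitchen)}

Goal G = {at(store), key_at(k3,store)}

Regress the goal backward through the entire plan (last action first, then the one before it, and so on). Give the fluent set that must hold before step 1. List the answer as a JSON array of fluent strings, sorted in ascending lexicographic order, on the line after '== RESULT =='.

Work backward from the goal:
  through step 2 (move(kitchen,store)): drop {at(store)}, keep {key_at(k3,store)}, require {at(kitchen), open(d_store_kitchen)}
    → {at(kitchen), key_at(k3,store), open(d_store_kitchen)}
  through step 1 (move(store,kitchen)): drop {at(kitchen)}, keep {key_at(k3,store), open(d_store_kitchen)}, require {at(store), open(d_store_kitchen)}
    → {at(store), key_at(k3,store), open(d_store_kitchen)}

== RESULT ==
["at(store)", "key_at(k3,store)", "open(d_store_kitchen)"]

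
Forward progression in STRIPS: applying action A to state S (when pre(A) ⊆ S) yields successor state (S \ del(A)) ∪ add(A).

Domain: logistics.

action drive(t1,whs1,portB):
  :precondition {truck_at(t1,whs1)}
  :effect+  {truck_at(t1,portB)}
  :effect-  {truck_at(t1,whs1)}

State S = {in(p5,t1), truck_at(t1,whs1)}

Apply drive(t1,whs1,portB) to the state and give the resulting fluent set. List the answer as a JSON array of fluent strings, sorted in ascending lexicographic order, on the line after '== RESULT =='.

Progress:
  pre ⊆ S: {truck_at(t1,whs1)} ⊆ S  — applicable
  S \ del = {in(p5,t1)}
  ∪ add   = {in(p5,t1), truck_at(t1,portB)}

== RESULT ==
["in(p5,t1)", "truck_at(t1,portB)"]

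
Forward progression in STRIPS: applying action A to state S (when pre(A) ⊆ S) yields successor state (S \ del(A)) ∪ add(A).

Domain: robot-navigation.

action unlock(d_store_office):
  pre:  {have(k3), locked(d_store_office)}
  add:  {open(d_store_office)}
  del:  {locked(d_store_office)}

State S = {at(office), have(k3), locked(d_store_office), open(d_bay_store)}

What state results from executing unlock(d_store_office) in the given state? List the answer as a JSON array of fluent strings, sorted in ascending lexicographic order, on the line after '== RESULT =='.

Compute (S \ del) ∪ add:
  pre ⊆ S: {have(k3), locked(d_store_office)} ⊆ S  — applicable
  S \ del = {at(office), have(k3), open(d_bay_store)}
  ∪ add   = {at(office), have(k3), open(d_bay_store), open(d_store_office)}

== RESULT ==
["at(office)", "have(k3)", "open(d_bay_store)", "open(d_store_office)"]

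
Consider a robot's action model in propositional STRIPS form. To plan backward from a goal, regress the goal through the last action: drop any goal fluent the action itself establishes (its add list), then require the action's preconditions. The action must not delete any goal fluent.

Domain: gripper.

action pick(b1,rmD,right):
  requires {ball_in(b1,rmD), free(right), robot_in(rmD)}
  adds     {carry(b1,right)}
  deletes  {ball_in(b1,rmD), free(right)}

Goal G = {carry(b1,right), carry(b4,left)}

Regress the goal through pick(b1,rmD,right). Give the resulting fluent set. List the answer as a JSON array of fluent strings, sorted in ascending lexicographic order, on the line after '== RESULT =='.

Regress:
  G ∩ del = {}  (empty — regression defined)
  G \ add = {carry(b1,right), carry(b4,left)} \ {carry(b1,right)} = {carry(b4,left)}
  ∪ pre   = {carry(b4,left)} ∪ {ball_in(b1,rmD), free(right), robot_in(rmD)}
          = {ball_in(b1,rmD), carry(b4,left), free(right), robot_in(rmD)}

== RESULT ==
["ball_in(b1,rmD)", "carry(b4,left)", "free(right)", "robot_in(rmD)"]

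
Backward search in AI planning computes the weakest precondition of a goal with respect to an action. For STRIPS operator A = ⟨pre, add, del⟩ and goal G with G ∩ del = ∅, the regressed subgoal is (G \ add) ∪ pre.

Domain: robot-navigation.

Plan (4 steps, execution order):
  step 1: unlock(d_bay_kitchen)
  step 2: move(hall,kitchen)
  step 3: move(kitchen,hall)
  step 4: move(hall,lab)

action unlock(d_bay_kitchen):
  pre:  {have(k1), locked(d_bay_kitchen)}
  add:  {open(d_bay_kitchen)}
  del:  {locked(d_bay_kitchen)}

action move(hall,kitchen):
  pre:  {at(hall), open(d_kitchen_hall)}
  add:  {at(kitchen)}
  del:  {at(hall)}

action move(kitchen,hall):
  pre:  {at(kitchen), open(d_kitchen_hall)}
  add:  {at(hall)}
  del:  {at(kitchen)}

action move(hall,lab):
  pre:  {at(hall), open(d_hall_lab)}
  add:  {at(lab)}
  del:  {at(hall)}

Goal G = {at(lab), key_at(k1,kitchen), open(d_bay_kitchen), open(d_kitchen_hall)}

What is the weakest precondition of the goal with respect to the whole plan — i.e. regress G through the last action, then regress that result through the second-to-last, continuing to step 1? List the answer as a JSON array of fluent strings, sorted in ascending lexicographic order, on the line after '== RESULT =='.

Work backward from the goal:
  through step 4 (move(hall,lab)): drop {at(lab)}, keep {key_at(k1,kitchen), open(d_bay_kitchen), open(d_kitchen_hall)}, require {at(hall), open(d_hall_lab)}
    → {at(hall), key_at(k1,kitchen), open(d_bay_kitchen), open(d_hall_lab), open(d_kitchen_hall)}
  through step 3 (move(kitchen,hall)): drop {at(hall)}, keep {key_at(k1,kitchen), open(d_bay_kitchen), open(d_hall_lab), open(d_kitchen_hall)}, require {at(kitchen), open(d_kitchen_hall)}
    → {at(kitchen), key_at(k1,kitchen), open(d_bay_kitchen), open(d_hall_lab), open(d_kitchen_hall)}
  through step 2 (move(hall,kitchen)): drop {at(kitchen)}, keep {key_at(k1,kitchen), open(d_bay_kitchen), open(d_hall_lab), open(d_kitchen_hall)}, require {at(hall), open(d_kitchen_hall)}
    → {at(hall), key_at(k1,kitchen), open(d_bay_kitchen), open(d_hall_lab), open(d_kitchen_hall)}
  through step 1 (unlock(d_bay_kitchen)): drop {open(d_bay_kitchen)}, keep {at(hall), key_at(k1,kitchen), open(d_hall_lab), open(d_kitchen_hall)}, require {have(k1), locked(d_bay_kitchen)}
    → {at(hall), have(k1), key_at(k1,kitchen), locked(d_bay_kitchen), open(d_hall_lab), open(d_kitchen_hall)}

== RESULT ==
["at(hall)", "have(k1)", "key_at(k1,kitchen)", "locked(d_bay_kitchen)", "open(d_hall_lab)", "open(d_kitchen_hall)"]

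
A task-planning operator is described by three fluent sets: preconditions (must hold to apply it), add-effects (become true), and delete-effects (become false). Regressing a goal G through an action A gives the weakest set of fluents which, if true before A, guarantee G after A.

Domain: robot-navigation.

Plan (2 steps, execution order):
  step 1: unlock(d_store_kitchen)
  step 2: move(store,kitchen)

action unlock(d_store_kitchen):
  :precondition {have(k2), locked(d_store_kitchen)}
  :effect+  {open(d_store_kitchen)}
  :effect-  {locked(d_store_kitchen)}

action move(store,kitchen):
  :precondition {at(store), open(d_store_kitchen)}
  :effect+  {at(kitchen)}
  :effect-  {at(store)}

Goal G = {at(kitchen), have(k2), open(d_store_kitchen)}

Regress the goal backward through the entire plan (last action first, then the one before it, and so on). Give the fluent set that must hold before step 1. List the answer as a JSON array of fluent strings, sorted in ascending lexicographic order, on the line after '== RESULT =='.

Regress step by step:
  through step 2 (move(store,kitchen)): drop {at(kitchen)}, keep {have(k2), open(d_store_kitchen)}, require {at(store), open(d_store_kitchen)}
    → {at(store), have(k2), open(d_store_kitchen)}
  through step 1 (unlock(d_store_kitchen)): drop {open(d_store_kitchen)}, keep {at(store), have(k2)}, require {have(k2), locked(d_store_kitchen)}
    → {at(store), have(k2), locked(d_store_kitchen)}

== RESULT ==
["at(store)", "have(k2)", "locked(d_store_kitchen)"]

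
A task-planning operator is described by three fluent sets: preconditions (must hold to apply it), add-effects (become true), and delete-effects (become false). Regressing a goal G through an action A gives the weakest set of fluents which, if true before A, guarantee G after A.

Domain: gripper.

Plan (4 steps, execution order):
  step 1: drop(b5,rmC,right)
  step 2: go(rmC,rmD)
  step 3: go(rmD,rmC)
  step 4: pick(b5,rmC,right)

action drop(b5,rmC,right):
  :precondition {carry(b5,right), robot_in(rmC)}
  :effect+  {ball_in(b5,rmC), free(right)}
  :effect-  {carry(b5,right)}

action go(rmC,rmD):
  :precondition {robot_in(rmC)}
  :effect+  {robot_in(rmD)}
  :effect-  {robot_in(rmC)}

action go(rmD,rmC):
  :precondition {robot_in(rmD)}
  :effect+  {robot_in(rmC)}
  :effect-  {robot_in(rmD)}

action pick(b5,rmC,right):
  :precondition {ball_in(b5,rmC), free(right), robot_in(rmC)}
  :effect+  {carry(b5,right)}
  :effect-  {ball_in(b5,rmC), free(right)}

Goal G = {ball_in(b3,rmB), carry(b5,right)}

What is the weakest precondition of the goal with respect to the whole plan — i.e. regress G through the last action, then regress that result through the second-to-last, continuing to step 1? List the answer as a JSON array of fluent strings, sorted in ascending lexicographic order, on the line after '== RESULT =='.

Work backward from the goal:
  through step 4 (pick(b5,rmC,right)): drop {carry(b5,right)}, keep {ball_in(b3,rmB)}, require {ball_in(b5,rmC), free(right), robot_in(rmC)}
    → {ball_in(b3,rmB), ball_in(b5,rmC), free(right), robot_in(rmC)}
  through step 3 (go(rmD,rmC)): drop {robot_in(rmC)}, keep {ball_in(b3,rmB), ball_in(b5,rmC), free(right)}, require {robot_in(rmD)}
    → {ball_in(b3,rmB), ball_in(b5,rmC), free(right), robot_in(rmD)}
  through step 2 (go(rmC,rmD)): drop {robot_in(rmD)}, keep {ball_in(b3,rmB), ball_in(b5,rmC), free(right)}, require {robot_in(rmC)}
    → {ball_in(b3,rmB), ball_in(b5,rmC), free(right), robot_in(rmC)}
  through step 1 (drop(b5,rmC,right)): drop {ball_in(b5,rmC), free(right)}, keep {ball_in(b3,rmB), robot_in(rmC)}, require {carry(b5,right), robot_in(rmC)}
    → {ball_in(b3,rmB), carry(b5,right), robot_in(rmC)}

== RESULT ==
["ball_in(b3,rmB)", "carry(b5,right)", "robot_in(rmC)"]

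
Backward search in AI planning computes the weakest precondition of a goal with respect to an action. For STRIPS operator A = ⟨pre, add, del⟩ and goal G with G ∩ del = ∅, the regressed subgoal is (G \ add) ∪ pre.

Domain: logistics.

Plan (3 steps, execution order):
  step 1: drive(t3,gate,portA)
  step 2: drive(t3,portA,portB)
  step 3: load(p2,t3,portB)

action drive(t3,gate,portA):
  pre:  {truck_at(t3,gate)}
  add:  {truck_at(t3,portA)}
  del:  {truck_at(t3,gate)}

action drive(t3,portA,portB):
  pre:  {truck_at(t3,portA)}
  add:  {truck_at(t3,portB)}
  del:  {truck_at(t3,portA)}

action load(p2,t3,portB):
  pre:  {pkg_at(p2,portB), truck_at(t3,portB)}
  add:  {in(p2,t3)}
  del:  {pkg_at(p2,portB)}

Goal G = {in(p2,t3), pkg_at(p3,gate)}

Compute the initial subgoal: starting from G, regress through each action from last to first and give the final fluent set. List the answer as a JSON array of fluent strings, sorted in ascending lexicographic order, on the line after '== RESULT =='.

Regress step by step:
  through step 3 (load(p2,t3,portB)): drop {in(p2,t3)}, keep {pkg_at(p3,gate)}, require {pkg_at(p2,portB), truck_at(t3,portB)}
    → {pkg_at(p2,portB), pkg_at(p3,gate), truck_at(t3,portB)}
  through step 2 (drive(t3,portA,portB)): drop {truck_at(t3,portB)}, keep {pkg_at(p2,portB), pkg_at(p3,gate)}, require {truck_at(t3,portA)}
    → {pkg_at(p2,portB), pkg_at(p3,gate), truck_at(t3,portA)}
  through step 1 (drive(t3,gate,portA)): drop {truck_at(t3,portA)}, keep {pkg_at(p2,portB), pkg_at(p3,gate)}, require {truck_at(t3,gate)}
    → {pkg_at(p2,portB), pkg_at(p3,gate), truck_at(t3,gate)}

== RESULT ==
["pkg_at(p2,portB)", "pkg_at(p3,gate)", "truck_at(t3,gate)"]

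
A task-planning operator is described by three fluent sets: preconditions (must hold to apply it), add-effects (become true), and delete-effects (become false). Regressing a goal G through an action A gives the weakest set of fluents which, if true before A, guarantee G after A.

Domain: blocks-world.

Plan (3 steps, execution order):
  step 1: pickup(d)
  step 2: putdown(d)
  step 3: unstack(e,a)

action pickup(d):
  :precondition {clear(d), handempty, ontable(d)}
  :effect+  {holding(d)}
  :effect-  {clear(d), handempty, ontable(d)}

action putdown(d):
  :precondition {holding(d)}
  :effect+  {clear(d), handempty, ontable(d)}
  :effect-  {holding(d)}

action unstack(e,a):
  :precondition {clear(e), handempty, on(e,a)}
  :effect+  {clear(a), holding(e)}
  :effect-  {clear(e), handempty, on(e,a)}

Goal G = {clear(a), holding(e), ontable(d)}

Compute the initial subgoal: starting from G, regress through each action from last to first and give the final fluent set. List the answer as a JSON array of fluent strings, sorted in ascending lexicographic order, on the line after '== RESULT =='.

Work backward from the goal:
  through step 3 (unstack(e,a)): drop {clear(a), holding(e)}, keep {ontable(d)}, require {clear(e), handempty, on(e,a)}
    → {clear(e), handempty, on(e,a), ontable(d)}
  through step 2 (putdown(d)): drop {handempty, ontable(d)}, keep {clear(e), on(e,a)}, require {holding(d)}
    → {clear(e), holding(d), on(e,a)}
  through step 1 (pickup(d)): drop {holding(d)}, keep {clear(e), on(e,a)}, require {clear(d), handempty, ontable(d)}
    → {clear(d), clear(e), handempty, on(e,a), ontable(d)}

== RESULT ==
["clear(d)", "clear(e)", "handempty", "on(e,a)", "ontable(d)"]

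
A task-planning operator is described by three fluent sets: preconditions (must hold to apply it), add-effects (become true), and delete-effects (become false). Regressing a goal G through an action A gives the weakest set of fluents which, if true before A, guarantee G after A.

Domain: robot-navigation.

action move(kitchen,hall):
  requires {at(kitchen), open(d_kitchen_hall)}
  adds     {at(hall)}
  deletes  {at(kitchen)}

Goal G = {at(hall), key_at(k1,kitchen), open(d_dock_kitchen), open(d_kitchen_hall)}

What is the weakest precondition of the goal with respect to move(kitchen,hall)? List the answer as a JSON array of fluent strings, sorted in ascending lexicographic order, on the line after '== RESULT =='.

Compute (G \ add) ∪ pre:
  G ∩ del = {}  (empty — regression defined)
  G \ add = {at(hall), key_at(k1,kitchen), open(d_dock_kitchen), open(d_kitchen_hall)} \ {at(hall)} = {key_at(k1,kitchen), open(d_dock_kitchen), open(d_kitchen_hall)}
  ∪ pre   = {key_at(k1,kitchen), open(d_dock_kitchen), open(d_kitchen_hall)} ∪ {at(kitchen), open(d_kitchen_hall)}
          = {at(kitchen), key_at(k1,kitchen), open(d_dock_kitchen), open(d_kitchen_hall)}

== RESULT ==
["at(kitchen)", "key_at(k1,kitchen)", "open(d_dock_kitchen)", "open(d_kitchen_hall)"]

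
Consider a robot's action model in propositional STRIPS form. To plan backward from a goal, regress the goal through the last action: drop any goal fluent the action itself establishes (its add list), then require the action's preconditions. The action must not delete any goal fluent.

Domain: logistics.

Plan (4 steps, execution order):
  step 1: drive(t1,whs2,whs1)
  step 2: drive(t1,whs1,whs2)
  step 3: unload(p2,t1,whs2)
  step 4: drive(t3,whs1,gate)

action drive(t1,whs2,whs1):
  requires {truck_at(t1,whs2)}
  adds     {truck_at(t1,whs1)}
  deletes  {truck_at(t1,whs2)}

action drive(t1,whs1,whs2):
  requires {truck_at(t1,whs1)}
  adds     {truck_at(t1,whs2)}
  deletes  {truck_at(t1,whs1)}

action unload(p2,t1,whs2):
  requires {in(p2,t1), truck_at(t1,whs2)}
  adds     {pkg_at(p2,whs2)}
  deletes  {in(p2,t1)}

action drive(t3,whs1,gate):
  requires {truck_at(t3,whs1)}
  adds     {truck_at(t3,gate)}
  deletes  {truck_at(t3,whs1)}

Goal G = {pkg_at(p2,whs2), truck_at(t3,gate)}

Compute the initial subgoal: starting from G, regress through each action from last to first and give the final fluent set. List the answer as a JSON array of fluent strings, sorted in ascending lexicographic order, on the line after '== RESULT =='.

Work backward from the goal:
  through step 4 (drive(t3,whs1,gate)): drop {truck_at(t3,gate)}, keep {pkg_at(p2,whs2)}, require {truck_at(t3,whs1)}
    → {pkg_at(p2,whs2), truck_at(t3,whs1)}
  through step 3 (unload(p2,t1,whs2)): drop {pkg_at(p2,whs2)}, keep {truck_at(t3,whs1)}, require {in(p2,t1), truck_at(t1,whs2)}
    → {in(p2,t1), truck_at(t1,whs2), truck_at(t3,whs1)}
  through step 2 (drive(t1,whs1,whs2)): drop {truck_at(t1,whs2)}, keep {in(p2,t1), truck_at(t3,whs1)}, require {truck_at(t1,whs1)}
    → {in(p2,t1), truck_at(t1,whs1), truck_at(t3,whs1)}
  through step 1 (drive(t1,whs2,whs1)): drop {truck_at(t1,whs1)}, keep {in(p2,t1), truck_at(t3,whs1)}, require {truck_at(t1,whs2)}
    → {in(p2,t1), truck_at(t1,whs2), truck_at(t3,whs1)}

== RESULT ==
["in(p2,t1)", "truck_at(t1,whs2)", "truck_at(t3,whs1)"]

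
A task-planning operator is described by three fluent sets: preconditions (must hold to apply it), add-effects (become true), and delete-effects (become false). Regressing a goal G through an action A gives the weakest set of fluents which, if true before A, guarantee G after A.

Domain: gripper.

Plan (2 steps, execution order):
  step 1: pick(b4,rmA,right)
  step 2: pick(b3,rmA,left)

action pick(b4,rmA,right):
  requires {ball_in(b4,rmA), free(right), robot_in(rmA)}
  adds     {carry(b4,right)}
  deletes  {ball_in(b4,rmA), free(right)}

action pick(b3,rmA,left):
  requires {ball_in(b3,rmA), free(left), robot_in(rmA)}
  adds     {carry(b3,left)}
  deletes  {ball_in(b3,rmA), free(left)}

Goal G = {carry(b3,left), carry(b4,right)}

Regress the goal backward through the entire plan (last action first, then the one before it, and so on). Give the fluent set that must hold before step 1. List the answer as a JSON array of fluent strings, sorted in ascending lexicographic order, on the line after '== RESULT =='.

Work backward from the goal:
  through step 2 (pick(b3,rmA,left)): drop {carry(b3,left)}, keep {carry(b4,right)}, require {ball_in(b3,rmA), free(left), robot_in(rmA)}
    → {ball_in(b3,rmA), carry(b4,right), free(left), robot_in(rmA)}
  through step 1 (pick(b4,rmA,right)): drop {carry(b4,right)}, keep {ball_in(b3,rmA), free(left), robot_in(rmA)}, require {ball_in(b4,rmA), free(right), robot_in(rmA)}
    → {ball_in(b3,rmA), ball_in(b4,rmA), free(left), free(right), robot_in(rmA)}

== RESULT ==
["ball_in(b3,rmA)", "ball_in(b4,rmA)", "free(left)", "free(right)", "robot_in(rmA)"]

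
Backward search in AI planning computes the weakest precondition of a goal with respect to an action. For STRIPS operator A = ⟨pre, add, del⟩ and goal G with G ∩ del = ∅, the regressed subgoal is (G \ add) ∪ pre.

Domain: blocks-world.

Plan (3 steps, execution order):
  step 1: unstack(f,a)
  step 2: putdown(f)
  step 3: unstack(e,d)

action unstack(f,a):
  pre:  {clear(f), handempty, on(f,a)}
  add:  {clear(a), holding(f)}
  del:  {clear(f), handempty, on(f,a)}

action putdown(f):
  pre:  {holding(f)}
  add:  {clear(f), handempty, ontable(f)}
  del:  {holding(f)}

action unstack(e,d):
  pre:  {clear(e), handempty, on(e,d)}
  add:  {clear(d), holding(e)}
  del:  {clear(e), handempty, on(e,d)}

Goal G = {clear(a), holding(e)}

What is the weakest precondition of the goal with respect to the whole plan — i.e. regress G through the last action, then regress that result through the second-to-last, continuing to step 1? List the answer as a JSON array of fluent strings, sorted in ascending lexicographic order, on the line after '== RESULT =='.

Work backward from the goal:
  through step 3 (unstack(e,d)): drop {holding(e)}, keep {clear(a)}, require {clear(e), handempty, on(e,d)}
    → {clear(a), clear(e), handempty, on(e,d)}
  through step 2 (putdown(f)): drop {handempty}, keep {clear(a), clear(e), on(e,d)}, require {holding(f)}
    → {clear(a), clear(e), holding(f), on(e,d)}
  through step 1 (unstack(f,a)): drop {clear(a), holding(f)}, keep {clear(e), on(e,d)}, require {clear(f), handempty, on(f,a)}
    → {clear(e), clear(f), handempty, on(e,d), on(f,a)}

== RESULT ==
["clear(e)", "clear(f)", "handempty", "on(e,d)", "on(f,a)"]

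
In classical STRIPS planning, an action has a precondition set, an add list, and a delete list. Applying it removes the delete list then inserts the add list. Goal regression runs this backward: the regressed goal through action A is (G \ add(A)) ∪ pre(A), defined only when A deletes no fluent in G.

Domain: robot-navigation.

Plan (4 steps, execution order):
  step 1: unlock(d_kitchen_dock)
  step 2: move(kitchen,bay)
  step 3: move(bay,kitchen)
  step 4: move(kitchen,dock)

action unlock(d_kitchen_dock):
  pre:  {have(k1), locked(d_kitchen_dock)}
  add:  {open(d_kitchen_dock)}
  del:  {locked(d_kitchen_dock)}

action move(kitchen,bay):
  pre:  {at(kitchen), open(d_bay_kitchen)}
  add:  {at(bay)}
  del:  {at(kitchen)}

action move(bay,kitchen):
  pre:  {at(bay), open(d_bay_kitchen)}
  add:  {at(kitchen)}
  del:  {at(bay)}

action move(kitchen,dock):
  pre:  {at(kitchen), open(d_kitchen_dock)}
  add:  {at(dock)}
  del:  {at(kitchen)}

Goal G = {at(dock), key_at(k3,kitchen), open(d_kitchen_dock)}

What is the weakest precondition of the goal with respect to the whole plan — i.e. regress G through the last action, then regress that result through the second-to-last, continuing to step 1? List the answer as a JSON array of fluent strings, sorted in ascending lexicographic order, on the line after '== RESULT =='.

Work backward from the goal:
  through step 4 (move(kitchen,dock)): drop {at(dock)}, keep {key_at(k3,kitchen), open(d_kitchen_dock)}, require {at(kitchen), open(d_kitchen_dock)}
    → {at(kitchen), key_at(k3,kitchen), open(d_kitchen_dock)}
  through step 3 (move(bay,kitchen)): drop {at(kitchen)}, keep {key_at(k3,kitchen), open(d_kitchen_dock)}, require {at(bay), open(d_bay_kitchen)}
    → {at(bay), key_at(k3,kitchen), open(d_bay_kitchen), open(d_kitchen_dock)}
  through step 2 (move(kitchen,bay)): drop {at(bay)}, keep {key_at(k3,kitchen), open(d_bay_kitchen), open(d_kitchen_dock)}, require {at(kitchen), open(d_bay_kitchen)}
    → {at(kitchen), key_at(k3,kitchen), open(d_bay_kitchen), open(d_kitchen_dock)}
  through step 1 (unlock(d_kitchen_dock)): drop {open(d_kitchen_dock)}, keep {at(kitchen), key_at(k3,kitchen), open(d_bay_kitchen)}, require {have(k1), locked(d_kitchen_dock)}
    → {at(kitchen), have(k1), key_at(k3,kitchen), locked(d_kitchen_dock), open(d_bay_kitchen)}

== RESULT ==
["at(kitchen)", "have(k1)", "key_at(k3,kitchen)", "locked(d_kitchen_dock)", "open(d_bay_kitchen)"]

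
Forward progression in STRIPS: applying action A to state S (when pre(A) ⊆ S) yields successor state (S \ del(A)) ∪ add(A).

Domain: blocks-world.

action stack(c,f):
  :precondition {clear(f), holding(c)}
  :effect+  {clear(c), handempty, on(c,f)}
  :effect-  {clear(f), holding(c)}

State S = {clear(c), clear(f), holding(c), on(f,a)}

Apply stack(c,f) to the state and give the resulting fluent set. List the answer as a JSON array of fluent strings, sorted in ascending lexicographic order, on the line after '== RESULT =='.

Progress:
  pre ⊆ S: {clear(f), holding(c)} ⊆ S  — applicable
  S \ del = {clear(c), on(f,a)}
  ∪ add   = {clear(c), handempty, on(c,f), on(f,a)}

== RESULT ==
["clear(c)", "handempty", "on(c,f)", "on(f,a)"]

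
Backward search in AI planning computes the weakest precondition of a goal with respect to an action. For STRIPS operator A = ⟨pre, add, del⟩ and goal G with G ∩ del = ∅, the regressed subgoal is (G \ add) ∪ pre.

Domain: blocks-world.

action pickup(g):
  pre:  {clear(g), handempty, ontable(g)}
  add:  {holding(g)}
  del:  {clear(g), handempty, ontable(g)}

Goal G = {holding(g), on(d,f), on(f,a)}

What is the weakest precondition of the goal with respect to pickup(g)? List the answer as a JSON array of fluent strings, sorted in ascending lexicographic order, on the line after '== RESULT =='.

Regress:
  G ∩ del = {}  (empty — regression defined)
  G \ add = {holding(g), on(d,f), on(f,a)} \ {holding(g)} = {on(d,f), on(f,a)}
  ∪ pre   = {on(d,f), on(f,a)} ∪ {clear(g), handempty, ontable(g)}
          = {clear(g), handempty, on(d,f), on(f,a), ontable(g)}

== RESULT ==
["clear(g)", "handempty", "on(d,f)", "on(f,a)", "ontable(g)"]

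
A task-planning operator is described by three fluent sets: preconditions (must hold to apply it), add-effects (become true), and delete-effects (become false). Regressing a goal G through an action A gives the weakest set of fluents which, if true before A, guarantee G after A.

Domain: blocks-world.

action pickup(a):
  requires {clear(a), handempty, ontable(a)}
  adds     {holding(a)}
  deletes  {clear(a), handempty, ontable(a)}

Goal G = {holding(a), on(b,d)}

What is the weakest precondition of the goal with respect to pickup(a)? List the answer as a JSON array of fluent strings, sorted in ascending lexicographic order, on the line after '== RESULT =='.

Compute (G \ add) ∪ pre:
  G ∩ del = {}  (empty — regression defined)
  G \ add = {holding(a), on(b,d)} \ {holding(a)} = {on(b,d)}
  ∪ pre   = {on(b,d)} ∪ {clear(a), handempty, ontable(a)}
          = {clear(a), handempty, on(b,d), ontable(a)}

== RESULT ==
["clear(a)", "handempty", "on(b,d)", "ontable(a)"]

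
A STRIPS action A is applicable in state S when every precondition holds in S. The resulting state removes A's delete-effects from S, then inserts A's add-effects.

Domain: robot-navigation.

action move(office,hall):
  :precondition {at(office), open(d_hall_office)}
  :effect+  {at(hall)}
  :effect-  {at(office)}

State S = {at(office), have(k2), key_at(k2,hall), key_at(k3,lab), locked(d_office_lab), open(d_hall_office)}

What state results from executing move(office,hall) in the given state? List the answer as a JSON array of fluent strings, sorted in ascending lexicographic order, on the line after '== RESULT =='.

Progress:
  pre ⊆ S: {at(office), open(d_hall_office)} ⊆ S  — applicable
  S \ del = {have(k2), key_at(k2,hall), key_at(k3,lab), locked(d_office_lab), open(d_hall_office)}
  ∪ add   = {at(hall), have(k2), key_at(k2,hall), key_at(k3,lab), locked(d_office_lab), open(d_hall_office)}

== RESULT ==
["at(hall)", "have(k2)", "key_at(k2,hall)", "key_at(k3,lab)", "locked(d_office_lab)", "open(d_hall_office)"]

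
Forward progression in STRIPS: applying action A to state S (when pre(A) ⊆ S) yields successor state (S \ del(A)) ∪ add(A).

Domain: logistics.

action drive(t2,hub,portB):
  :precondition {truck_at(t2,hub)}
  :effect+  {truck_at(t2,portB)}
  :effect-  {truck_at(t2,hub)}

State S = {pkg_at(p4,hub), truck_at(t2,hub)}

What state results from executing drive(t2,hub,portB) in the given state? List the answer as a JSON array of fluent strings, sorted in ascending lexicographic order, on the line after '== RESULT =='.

Progress:
  pre ⊆ S: {truck_at(t2,hub)} ⊆ S  — applicable
  S \ del = {pkg_at(p4,hub)}
  ∪ add   = {pkg_at(p4,hub), truck_at(t2,portB)}

== RESULT ==
["pkg_at(p4,hub)", "truck_at(t2,portB)"]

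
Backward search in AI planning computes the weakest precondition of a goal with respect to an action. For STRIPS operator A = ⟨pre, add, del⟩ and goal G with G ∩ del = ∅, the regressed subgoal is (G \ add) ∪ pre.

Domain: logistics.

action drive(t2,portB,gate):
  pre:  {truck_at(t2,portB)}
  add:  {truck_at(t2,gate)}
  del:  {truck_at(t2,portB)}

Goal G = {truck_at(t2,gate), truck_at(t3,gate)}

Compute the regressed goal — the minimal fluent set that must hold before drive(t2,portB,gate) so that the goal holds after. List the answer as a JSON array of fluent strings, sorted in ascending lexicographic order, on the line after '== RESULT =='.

Compute (G \ add) ∪ pre:
  G ∩ del = {}  (empty — regression defined)
  G \ add = {truck_at(t2,gate), truck_at(t3,gate)} \ {truck_at(t2,gate)} = {truck_at(t3,gate)}
  ∪ pre   = {truck_at(t3,gate)} ∪ {truck_at(t2,portB)}
          = {truck_at(t2,portB), truck_at(t3,gate)}

== RESULT ==
["truck_at(t2,portB)", "truck_at(t3,gate)"]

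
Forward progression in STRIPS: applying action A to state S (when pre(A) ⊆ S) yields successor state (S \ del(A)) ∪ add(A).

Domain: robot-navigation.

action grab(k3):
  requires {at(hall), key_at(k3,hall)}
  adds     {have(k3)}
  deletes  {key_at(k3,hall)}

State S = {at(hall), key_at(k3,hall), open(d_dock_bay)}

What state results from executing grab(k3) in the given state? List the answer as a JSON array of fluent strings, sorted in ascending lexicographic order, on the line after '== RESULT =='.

Progress:
  pre ⊆ S: {at(hall), key_at(k3,hall)} ⊆ S  — applicable
  S \ del = {at(hall), open(d_dock_bay)}
  ∪ add   = {at(hall), have(k3), open(d_dock_bay)}

== RESULT ==
["at(hall)", "have(k3)", "open(d_dock_bay)"]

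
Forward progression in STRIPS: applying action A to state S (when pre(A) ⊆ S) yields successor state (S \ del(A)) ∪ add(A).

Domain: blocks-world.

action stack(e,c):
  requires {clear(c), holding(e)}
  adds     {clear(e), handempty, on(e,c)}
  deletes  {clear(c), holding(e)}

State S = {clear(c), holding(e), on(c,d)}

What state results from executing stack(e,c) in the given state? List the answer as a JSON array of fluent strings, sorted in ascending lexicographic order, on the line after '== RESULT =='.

Progress:
  pre ⊆ S: {clear(c), holding(e)} ⊆ S  — applicable
  S \ del = {on(c,d)}
  ∪ add   = {clear(e), handempty, on(c,d), on(e,c)}

== RESULT ==
["clear(e)", "handempty", "on(c,d)", "on(e,c)"]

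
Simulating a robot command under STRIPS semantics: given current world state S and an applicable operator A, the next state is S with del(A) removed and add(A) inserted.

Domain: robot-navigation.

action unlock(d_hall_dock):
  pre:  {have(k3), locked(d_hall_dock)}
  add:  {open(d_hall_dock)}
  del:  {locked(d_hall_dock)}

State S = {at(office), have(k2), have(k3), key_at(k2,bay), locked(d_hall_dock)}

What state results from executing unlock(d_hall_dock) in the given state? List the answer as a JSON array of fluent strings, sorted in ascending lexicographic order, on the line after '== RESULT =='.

Progress:
  pre ⊆ S: {have(k3), locked(d_hall_dock)} ⊆ S  — applicable
  S \ del = {at(office), have(k2), have(k3), key_at(k2,bay)}
  ∪ add   = {at(office), have(k2), have(k3), key_at(k2,bay), open(d_hall_dock)}

== RESULT ==
["at(office)", "have(k2)", "have(k3)", "key_at(k2,bay)", "open(d_hall_dock)"]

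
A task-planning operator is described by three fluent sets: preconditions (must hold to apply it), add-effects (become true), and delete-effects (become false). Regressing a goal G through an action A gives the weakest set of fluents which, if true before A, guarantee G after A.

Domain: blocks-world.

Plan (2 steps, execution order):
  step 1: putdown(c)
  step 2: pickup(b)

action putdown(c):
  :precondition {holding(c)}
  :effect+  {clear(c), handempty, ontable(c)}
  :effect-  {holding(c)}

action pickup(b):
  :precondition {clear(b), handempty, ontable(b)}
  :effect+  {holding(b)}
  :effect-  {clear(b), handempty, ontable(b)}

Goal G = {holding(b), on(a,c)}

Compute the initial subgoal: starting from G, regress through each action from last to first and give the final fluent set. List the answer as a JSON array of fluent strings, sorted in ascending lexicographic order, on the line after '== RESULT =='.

Regress step by step:
  through step 2 (pickup(b)): drop {holding(b)}, keep {on(a,c)}, require {clear(b), handempty, ontable(b)}
    → {clear(b), handempty, on(a,c), ontable(b)}
  through step 1 (putdown(c)): drop {handempty}, keep {clear(b), on(a,c), ontable(b)}, require {holding(c)}
    → {clear(b), holding(c), on(a,c), ontable(b)}

== RESULT ==
["clear(b)", "holding(c)", "on(a,c)", "ontable(b)"]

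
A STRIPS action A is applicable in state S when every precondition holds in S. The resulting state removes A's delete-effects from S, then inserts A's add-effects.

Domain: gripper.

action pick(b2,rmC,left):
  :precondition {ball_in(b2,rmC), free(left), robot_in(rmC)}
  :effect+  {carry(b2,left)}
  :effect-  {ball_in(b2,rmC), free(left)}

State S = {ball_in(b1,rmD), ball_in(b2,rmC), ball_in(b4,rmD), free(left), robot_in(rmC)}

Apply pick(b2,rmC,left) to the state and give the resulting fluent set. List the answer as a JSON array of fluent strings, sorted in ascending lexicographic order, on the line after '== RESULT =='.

Compute (S \ del) ∪ add:
  pre ⊆ S: {ball_in(b2,rmC), free(left), robot_in(rmC)} ⊆ S  — applicable
  S \ del = {ball_in(b1,rmD), ball_in(b4,rmD), robot_in(rmC)}
  ∪ add   = {ball_in(b1,rmD), ball_in(b4,rmD), carry(b2,left), robot_in(rmC)}

== RESULT ==
["ball_in(b1,rmD)", "ball_in(b4,rmD)", "carry(b2,left)", "robot_in(rmC)"]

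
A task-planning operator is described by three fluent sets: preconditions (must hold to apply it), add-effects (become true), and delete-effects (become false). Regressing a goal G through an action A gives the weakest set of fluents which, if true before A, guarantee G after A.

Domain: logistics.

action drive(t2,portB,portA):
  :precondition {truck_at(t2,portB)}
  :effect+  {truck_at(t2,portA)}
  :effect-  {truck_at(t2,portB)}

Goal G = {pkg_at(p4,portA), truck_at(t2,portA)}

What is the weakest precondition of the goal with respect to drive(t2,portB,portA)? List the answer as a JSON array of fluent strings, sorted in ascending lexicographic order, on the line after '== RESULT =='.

Regress:
  G ∩ del = {}  (empty — regression defined)
  G \ add = {pkg_at(p4,portA), truck_at(t2,portA)} \ {truck_at(t2,portA)} = {pkg_at(p4,portA)}
  ∪ pre   = {pkg_at(p4,portA)} ∪ {truck_at(t2,portB)}
          = {pkg_at(p4,portA), truck_at(t2,portB)}

== RESULT ==
["pkg_at(p4,portA)", "truck_at(t2,portB)"]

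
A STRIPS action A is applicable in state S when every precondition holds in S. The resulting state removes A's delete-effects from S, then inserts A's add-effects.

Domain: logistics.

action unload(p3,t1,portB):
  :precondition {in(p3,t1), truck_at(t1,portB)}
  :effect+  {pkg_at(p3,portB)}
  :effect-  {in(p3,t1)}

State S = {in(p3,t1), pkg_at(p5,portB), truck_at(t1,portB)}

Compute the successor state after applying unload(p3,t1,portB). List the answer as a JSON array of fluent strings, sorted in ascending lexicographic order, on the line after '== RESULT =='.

Progress:
  pre ⊆ S: {in(p3,t1), truck_at(t1,portB)} ⊆ S  — applicable
  S \ del = {pkg_at(p5,portB), truck_at(t1,portB)}
  ∪ add   = {pkg_at(p3,portB), pkg_at(p5,portB), truck_at(t1,portB)}

== RESULT ==
["pkg_at(p3,portB)", "pkg_at(p5,portB)", "truck_at(t1,portB)"]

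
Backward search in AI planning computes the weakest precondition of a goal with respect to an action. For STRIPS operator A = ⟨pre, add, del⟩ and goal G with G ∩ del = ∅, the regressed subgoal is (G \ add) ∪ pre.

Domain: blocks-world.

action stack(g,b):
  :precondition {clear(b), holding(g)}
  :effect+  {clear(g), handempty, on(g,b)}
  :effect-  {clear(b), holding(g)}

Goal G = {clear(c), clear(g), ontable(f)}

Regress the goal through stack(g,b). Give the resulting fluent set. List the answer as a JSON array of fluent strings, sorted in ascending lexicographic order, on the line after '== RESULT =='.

Regress:
  G ∩ del = {}  (empty — regression defined)
  G \ add = {clear(c), clear(g), ontable(f)} \ {clear(g), handempty, on(g,b)} = {clear(c), ontable(f)}
  ∪ pre   = {clear(c), ontable(f)} ∪ {clear(b), holding(g)}
          = {clear(b), clear(c), holding(g), ontable(f)}

== RESULT ==
["clear(b)", "clear(c)", "holding(g)", "ontable(f)"]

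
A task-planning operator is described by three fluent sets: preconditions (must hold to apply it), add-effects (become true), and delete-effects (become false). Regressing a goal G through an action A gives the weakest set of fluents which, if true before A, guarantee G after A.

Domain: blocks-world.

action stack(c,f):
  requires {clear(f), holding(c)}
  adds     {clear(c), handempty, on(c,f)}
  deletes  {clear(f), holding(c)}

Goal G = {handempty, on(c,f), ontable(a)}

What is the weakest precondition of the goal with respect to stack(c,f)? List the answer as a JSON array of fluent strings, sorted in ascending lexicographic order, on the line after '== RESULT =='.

Compute (G \ add) ∪ pre:
  G ∩ del = {}  (empty — regression defined)
  G \ add = {handempty, on(c,f), ontable(a)} \ {clear(c), handempty, on(c,f)} = {ontable(a)}
  ∪ pre   = {ontable(a)} ∪ {clear(f), holding(c)}
          = {clear(f), holding(c), ontable(a)}

== RESULT ==
["clear(f)", "holding(c)", "ontable(a)"]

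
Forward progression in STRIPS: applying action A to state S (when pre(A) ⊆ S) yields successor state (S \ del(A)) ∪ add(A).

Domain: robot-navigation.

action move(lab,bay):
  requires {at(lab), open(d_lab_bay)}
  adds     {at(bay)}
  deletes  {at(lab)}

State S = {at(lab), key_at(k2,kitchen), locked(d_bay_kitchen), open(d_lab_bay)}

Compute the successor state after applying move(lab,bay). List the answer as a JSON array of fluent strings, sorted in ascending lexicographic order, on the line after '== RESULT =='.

Progress:
  pre ⊆ S: {at(lab), open(d_lab_bay)} ⊆ S  — applicable
  S \ del = {key_at(k2,kitchen), locked(d_bay_kitchen), open(d_lab_bay)}
  ∪ add   = {at(bay), key_at(k2,kitchen), locked(d_bay_kitchen), open(d_lab_bay)}

== RESULT ==
["at(bay)", "key_at(k2,kitchen)", "locked(d_bay_kitchen)", "open(d_lab_bay)"]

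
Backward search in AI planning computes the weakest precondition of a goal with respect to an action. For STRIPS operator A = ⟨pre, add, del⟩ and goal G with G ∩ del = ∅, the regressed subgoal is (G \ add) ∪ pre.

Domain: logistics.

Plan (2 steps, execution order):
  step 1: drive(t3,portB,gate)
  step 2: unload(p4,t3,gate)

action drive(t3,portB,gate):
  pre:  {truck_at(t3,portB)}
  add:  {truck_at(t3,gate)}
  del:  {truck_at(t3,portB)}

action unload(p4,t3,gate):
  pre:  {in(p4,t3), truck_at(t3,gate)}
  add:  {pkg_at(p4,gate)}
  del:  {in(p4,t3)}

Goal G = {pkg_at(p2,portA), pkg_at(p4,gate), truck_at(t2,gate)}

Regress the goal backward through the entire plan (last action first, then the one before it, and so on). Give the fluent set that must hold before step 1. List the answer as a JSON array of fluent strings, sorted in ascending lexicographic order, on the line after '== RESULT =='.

Work backward from the goal:
  through step 2 (unload(p4,t3,gate)): drop {pkg_at(p4,gate)}, keep {pkg_at(p2,portA), truck_at(t2,gate)}, require {in(p4,t3), truck_at(t3,gate)}
    → {in(p4,t3), pkg_at(p2,portA), truck_at(t2,gate), truck_at(t3,gate)}
  through step 1 (drive(t3,portB,gate)): drop {truck_at(t3,gate)}, keep {in(p4,t3), pkg_at(p2,portA), truck_at(t2,gate)}, require {truck_at(t3,portB)}
    → {in(p4,t3), pkg_at(p2,portA), truck_at(t2,gate), truck_at(t3,portB)}

== RESULT ==
["in(p4,t3)", "pkg_at(p2,portA)", "truck_at(t2,gate)", "truck_at(t3,portB)"]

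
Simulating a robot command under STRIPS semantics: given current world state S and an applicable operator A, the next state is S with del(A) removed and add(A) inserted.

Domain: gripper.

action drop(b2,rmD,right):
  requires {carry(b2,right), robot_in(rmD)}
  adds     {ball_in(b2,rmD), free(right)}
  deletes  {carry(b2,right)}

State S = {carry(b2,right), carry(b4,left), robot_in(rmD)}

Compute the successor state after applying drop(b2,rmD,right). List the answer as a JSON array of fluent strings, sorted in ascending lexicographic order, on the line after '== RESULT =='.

Progress:
  pre ⊆ S: {carry(b2,right), robot_in(rmD)} ⊆ S  — applicable
  S \ del = {carry(b4,left), robot_in(rmD)}
  ∪ add   = {ball_in(b2,rmD), carry(b4,left), free(right), robot_in(rmD)}

== RESULT ==
["ball_in(b2,rmD)", "carry(b4,left)", "free(right)", "robot_in(rmD)"]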